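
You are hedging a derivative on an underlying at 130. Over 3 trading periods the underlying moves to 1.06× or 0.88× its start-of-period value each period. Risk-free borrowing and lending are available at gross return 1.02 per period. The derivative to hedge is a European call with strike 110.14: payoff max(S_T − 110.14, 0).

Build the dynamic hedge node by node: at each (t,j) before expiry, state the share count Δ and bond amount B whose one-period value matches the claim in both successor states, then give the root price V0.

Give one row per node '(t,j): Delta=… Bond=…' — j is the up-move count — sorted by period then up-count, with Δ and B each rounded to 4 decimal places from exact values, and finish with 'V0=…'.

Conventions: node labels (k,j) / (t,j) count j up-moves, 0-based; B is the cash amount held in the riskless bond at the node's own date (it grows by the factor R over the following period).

Since d<R<u, set p* = (R−d)/(u−d) = 0.7778; price each node as the discounted p*-expectation of its children.
Payoffs at expiry: V(3,0)=0.0000, V(3,1)=0.0000, V(3,2)=18.3998, V(3,3)=44.6921
(2,0): S=100.6720. Δ = (V_up−V_dn)/(S_up−S_dn) = (0.0000−0.0000)/(106.7123−88.5914) = 0.0000. V = [p*·0.0000 + (1−p*)·0.0000]/1.02 = 0.0000. B = V − Δ·S = 0.0000.
(2,1): S=121.2640. Δ = (V_up−V_dn)/(S_up−S_dn) = (18.3998−0.0000)/(128.5398−106.7123) = 0.8430. V = [p*·18.3998 + (1−p*)·0.0000]/1.02 = 14.0304. B = V − Δ·S = -88.1910.
(2,2): S=146.0680. Δ = (V_up−V_dn)/(S_up−S_dn) = (44.6921−18.3998)/(154.8321−128.5398) = 1.0000. V = [p*·44.6921 + (1−p*)·18.3998]/1.02 = 38.0876. B = V − Δ·S = -107.9804.
(1,0): S=114.4000. Δ = (V_up−V_dn)/(S_up−S_dn) = (14.0304−0.0000)/(121.2640−100.6720) = 0.6814. V = [p*·14.0304 + (1−p*)·0.0000]/1.02 = 10.6985. B = V − Δ·S = -67.2480.
(1,1): S=137.8000. Δ = (V_up−V_dn)/(S_up−S_dn) = (38.0876−14.0304)/(146.0680−121.2640) = 0.9699. V = [p*·38.0876 + (1−p*)·14.0304]/1.02 = 32.0996. B = V − Δ·S = -101.5517.
(0,0): S=130.0000. Δ = (V_up−V_dn)/(S_up−S_dn) = (32.0996−10.6985)/(137.8000−114.4000) = 0.9146. V = [p*·32.0996 + (1−p*)·10.6985]/1.02 = 26.8076. B = V − Δ·S = -92.0869.
Sanity check at the root: Δ(0,0)·S0 + B(0,0) reproduces V0 = 26.8076.

(0,0): Delta=0.9146 Bond=-92.0869
(1,0): Delta=0.6814 Bond=-67.2480
(1,1): Delta=0.9699 Bond=-101.5517
(2,0): Delta=0.0000 Bond=0.0000
(2,1): Delta=0.8430 Bond=-88.1910
(2,2): Delta=1.0000 Bond=-107.9804
V0=26.8076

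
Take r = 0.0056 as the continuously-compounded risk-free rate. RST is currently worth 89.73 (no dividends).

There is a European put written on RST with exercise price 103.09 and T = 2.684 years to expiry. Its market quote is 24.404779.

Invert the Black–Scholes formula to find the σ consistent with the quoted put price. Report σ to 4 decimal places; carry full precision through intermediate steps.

sigma = 0.2890

At σ = 0.2890 the Black–Scholes value reproduces the quote:
σ√T = 0.289·√2.684 = 0.473466
d₁ = (ln(S/K) + (r+σ²/2)T) / (σ√T) = (ln(89.73/103.09) + (0.0056+0.289²/2)·2.684) / 0.473466 = (-0.138797 + 0.127116) / 0.473466 = -0.024673
d₂ = d₁ − σ√T = -0.024673 − 0.473466 = -0.498139
e^{−rT} = 0.985082
N(−d₁) = 0.509842,  N(−d₂) = 0.690807
V = K·e^{−rT}·N(−d₂) − S·N(−d₁) = 70.152897 − 45.748118 = 24.404779 (the observed quote) — the price is monotone increasing in volatility, hence this σ is the only solution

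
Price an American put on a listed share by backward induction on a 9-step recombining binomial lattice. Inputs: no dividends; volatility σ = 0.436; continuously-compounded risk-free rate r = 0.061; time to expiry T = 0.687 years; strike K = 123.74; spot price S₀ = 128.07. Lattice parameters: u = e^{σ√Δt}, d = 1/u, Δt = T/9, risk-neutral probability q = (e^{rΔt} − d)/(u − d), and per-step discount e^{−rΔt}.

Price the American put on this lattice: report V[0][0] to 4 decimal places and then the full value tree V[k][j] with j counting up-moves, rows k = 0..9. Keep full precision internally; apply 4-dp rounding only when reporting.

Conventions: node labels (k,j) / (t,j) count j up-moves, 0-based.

params: Δt=0.07633 u=1.12802 d=0.88651 q=0.48925 e^(-rΔt)=0.99535
t_9 payoffs: 80.4278 68.6287 53.6152 34.5119 10.2044 0.0000 0.0000 0.0000 0.0000 0.0000
k=8: node(8,0) S=48.8569 payoff=74.8831 vs cont=74.3083 → 74.8831 [stop]  node(8,1) S=62.1665 payoff=61.5735 vs cont=60.9987 → 61.5735 [stop]  node(8,2) S=79.1018 payoff=44.6382 vs cont=44.0633 → 44.6382 [stop]  node(8,3) S=100.6507 payoff=23.0893 vs cont=22.5144 → 23.0893 [stop]  node(8,4) S=128.0700 payoff=0.0000 vs cont=5.1877 → 5.1877 [wait]  node(8,5) S=162.9588 payoff=0.0000 vs cont=0.0000 → 0.0000 [wait]  node(8,6) S=207.3520 payoff=0.0000 vs cont=0.0000 → 0.0000 [wait]  node(8,7) S=263.8388 payoff=0.0000 vs cont=0.0000 → 0.0000 [wait]  node(8,8) S=335.7137 payoff=0.0000 vs cont=0.0000 → 0.0000 [wait]
k=7: node(7,0) S=55.1113 payoff=68.6287 vs cont=68.0538 → 68.6287 [stop]  node(7,1) S=70.1248 payoff=53.6152 vs cont=53.0404 → 53.6152 [stop]  node(7,2) S=89.2281 payoff=34.5119 vs cont=33.9370 → 34.5119 [stop]  node(7,3) S=113.5356 payoff=10.2044 vs cont=14.2644 → 14.2644 [wait]  node(7,4) S=144.4650 payoff=0.0000 vs cont=2.6373 → 2.6373 [wait]  node(7,5) S=183.8201 payoff=0.0000 vs cont=0.0000 → 0.0000 [wait]  node(7,6) S=233.8963 payoff=0.0000 vs cont=0.0000 → 0.0000 [wait]  node(7,7) S=297.6143 payoff=0.0000 vs cont=0.0000 → 0.0000 [wait]
k=6: node(6,0) S=62.1665 payoff=61.5735 vs cont=60.9987 → 61.5735 [stop]  node(6,1) S=79.1018 payoff=44.6382 vs cont=44.0633 → 44.6382 [stop]  node(6,2) S=100.6507 payoff=23.0893 vs cont=24.4915 → 24.4915 [wait]  node(6,3) S=128.0700 payoff=0.0000 vs cont=8.5360 → 8.5360 [wait]  node(6,4) S=162.9588 payoff=0.0000 vs cont=1.3408 → 1.3408 [wait]  node(6,5) S=207.3520 payoff=0.0000 vs cont=0.0000 → 0.0000 [wait]  node(6,6) S=263.8388 payoff=0.0000 vs cont=0.0000 → 0.0000 [wait]
k=5: node(5,0) S=70.1248 payoff=53.6152 vs cont=53.0404 → 53.6152 [stop]  node(5,1) S=89.2281 payoff=34.5119 vs cont=34.6199 → 34.6199 [wait]  node(5,2) S=113.5356 payoff=10.2044 vs cont=16.6079 → 16.6079 [wait]  node(5,3) S=144.4650 payoff=0.0000 vs cont=4.9925 → 4.9925 [wait]  node(5,4) S=183.8201 payoff=0.0000 vs cont=0.6816 → 0.6816 [wait]  node(5,5) S=233.8963 payoff=0.0000 vs cont=0.0000 → 0.0000 [wait]
k=4: node(4,0) S=79.1018 payoff=44.6382 vs cont=44.1159 → 44.6382 [stop]  node(4,1) S=100.6507 payoff=23.0893 vs cont=25.6877 → 25.6877 [wait]  node(4,2) S=128.0700 payoff=0.0000 vs cont=10.8743 → 10.8743 [wait]  node(4,3) S=162.9588 payoff=0.0000 vs cont=2.8700 → 2.8700 [wait]  node(4,4) S=207.3520 payoff=0.0000 vs cont=0.3465 → 0.3465 [wait]
k=3: node(3,0) S=89.2281 payoff=34.5119 vs cont=35.2024 → 35.2024 [wait]  node(3,1) S=113.5356 payoff=10.2044 vs cont=18.3546 → 18.3546 [wait]  node(3,2) S=144.4650 payoff=0.0000 vs cont=6.9259 → 6.9259 [wait]  node(3,3) S=183.8201 payoff=0.0000 vs cont=1.6278 → 1.6278 [wait]
k=2: node(2,0) S=100.6507 payoff=23.0893 vs cont=26.8344 → 26.8344 [wait]  node(2,1) S=128.0700 payoff=0.0000 vs cont=12.7039 → 12.7039 [wait]  node(2,2) S=162.9588 payoff=0.0000 vs cont=4.3137 → 4.3137 [wait]
k=1: node(1,0) S=113.5356 payoff=10.2044 vs cont=19.8286 → 19.8286 [wait]  node(1,1) S=144.4650 payoff=0.0000 vs cont=8.5591 → 8.5591 [wait]
k=0: node(0,0) S=128.0700 payoff=0.0000 vs cont=14.2485 → 14.2485 [wait]

price = 14.2485
tree:
14.2485
19.8286 8.5591
26.8344 12.7039 4.3137
35.2024 18.3546 6.9259 1.6278
44.6382 25.6877 10.8743 2.8700 0.3465
53.6152 34.6199 16.6079 4.9925 0.6816 0.0000
61.5735 44.6382 24.4915 8.5360 1.3408 0.0000 0.0000
68.6287 53.6152 34.5119 14.2644 2.6373 0.0000 0.0000 0.0000
74.8831 61.5735 44.6382 23.0893 5.1877 0.0000 0.0000 0.0000 0.0000
80.4278 68.6287 53.6152 34.5119 10.2044 0.0000 0.0000 0.0000 0.0000 0.0000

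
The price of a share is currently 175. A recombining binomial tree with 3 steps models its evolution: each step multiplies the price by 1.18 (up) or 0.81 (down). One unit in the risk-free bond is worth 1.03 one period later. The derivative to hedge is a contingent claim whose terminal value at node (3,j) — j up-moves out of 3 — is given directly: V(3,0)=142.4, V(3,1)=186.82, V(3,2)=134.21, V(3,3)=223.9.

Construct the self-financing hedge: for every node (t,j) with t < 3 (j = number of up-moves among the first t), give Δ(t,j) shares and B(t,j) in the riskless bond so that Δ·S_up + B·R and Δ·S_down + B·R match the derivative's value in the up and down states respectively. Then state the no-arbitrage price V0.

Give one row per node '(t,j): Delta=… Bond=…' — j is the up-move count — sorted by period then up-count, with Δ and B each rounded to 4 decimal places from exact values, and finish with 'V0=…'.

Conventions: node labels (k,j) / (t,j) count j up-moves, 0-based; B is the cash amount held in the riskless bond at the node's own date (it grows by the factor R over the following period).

(0,0): Delta=0.1987 Bond=119.9248
(1,0): Delta=-0.2457 Bond=186.5116
(1,1): Delta=0.4066 Bond=80.5755
(2,0): Delta=1.0456 Bond=43.8410
(2,1): Delta=-0.8501 Bond=293.1973
(2,2): Delta=0.9948 Bond=-60.3285
V0=154.6897

Arbitrage-free pricing uses the up-move probability p* = (R−d)/(u−d) = 0.5946, discounting each step at R = 1.03.
Terminal payoffs: V(3,0)=142.4000, V(3,1)=186.8200, V(3,2)=134.2100, V(3,3)=223.9000
(2,0): S=114.8175. Δ = (V_up−V_dn)/(S_up−S_dn) = (186.8200−142.4000)/(135.4847−93.0022) = 1.0456. V = [p*·186.8200 + (1−p*)·142.4000]/1.03 = 163.8950. B = V − Δ·S = 43.8410.
(2,1): S=167.2650. Δ = (V_up−V_dn)/(S_up−S_dn) = (134.2100−186.8200)/(197.3727−135.4847) = -0.8501. V = [p*·134.2100 + (1−p*)·186.8200]/1.03 = 151.0081. B = V − Δ·S = 293.1973.
(2,2): S=243.6700. Δ = (V_up−V_dn)/(S_up−S_dn) = (223.9000−134.2100)/(287.5306−197.3727) = 0.9948. V = [p*·223.9000 + (1−p*)·134.2100]/1.03 = 182.0769. B = V − Δ·S = -60.3285.
(1,0): S=141.7500. Δ = (V_up−V_dn)/(S_up−S_dn) = (151.0081−163.8950)/(167.2650−114.8175) = -0.2457. V = [p*·151.0081 + (1−p*)·163.8950]/1.03 = 151.6821. B = V − Δ·S = 186.5116.
(1,1): S=206.5000. Δ = (V_up−V_dn)/(S_up−S_dn) = (182.0769−151.0081)/(243.6700−167.2650) = 0.4066. V = [p*·182.0769 + (1−p*)·151.0081]/1.03 = 164.5451. B = V − Δ·S = 80.5755.
(0,0): S=175.0000. Δ = (V_up−V_dn)/(S_up−S_dn) = (164.5451−151.6821)/(206.5000−141.7500) = 0.1987. V = [p*·164.5451 + (1−p*)·151.6821]/1.03 = 154.6897. B = V − Δ·S = 119.9248.
Sanity check at the root: Δ(0,0)·S0 + B(0,0) reproduces V0 = 154.6897.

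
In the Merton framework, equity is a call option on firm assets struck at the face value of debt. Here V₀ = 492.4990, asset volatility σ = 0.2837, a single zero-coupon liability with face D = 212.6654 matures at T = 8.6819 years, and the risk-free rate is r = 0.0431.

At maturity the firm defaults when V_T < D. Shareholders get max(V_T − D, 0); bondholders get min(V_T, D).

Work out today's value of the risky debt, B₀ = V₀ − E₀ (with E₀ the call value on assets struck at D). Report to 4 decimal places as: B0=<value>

With assets at 492.4990 and a single debt payment of 212.6654 at 8.6819 years:
d₁ = [ln(V₀/D) + (r + σ²/2)T] / (σ√T)
   = [ln(492.4990/212.6654) + (0.0431 + 0.5·0.2837²)·8.6819] / (0.2837·√8.6819)
   = [0.839772 + 0.723574] / 0.835924 = 1.870202
d₂ = d₁ − σ√T = 1.870202 − 0.835924 = 1.034278
N(d₁) = 0.969272,  N(d₂) = 0.849497,  e^(−rT) = 0.687846
E₀ = V₀·N(d₁) − D·e^(−rT)·N(d₂)
   = 492.4990·0.969272 − 212.6654·0.687846·0.849497 = 353.100198
B₀ = V₀ − E₀ = 492.4990 − 353.100198 = 139.398802

B0=139.3988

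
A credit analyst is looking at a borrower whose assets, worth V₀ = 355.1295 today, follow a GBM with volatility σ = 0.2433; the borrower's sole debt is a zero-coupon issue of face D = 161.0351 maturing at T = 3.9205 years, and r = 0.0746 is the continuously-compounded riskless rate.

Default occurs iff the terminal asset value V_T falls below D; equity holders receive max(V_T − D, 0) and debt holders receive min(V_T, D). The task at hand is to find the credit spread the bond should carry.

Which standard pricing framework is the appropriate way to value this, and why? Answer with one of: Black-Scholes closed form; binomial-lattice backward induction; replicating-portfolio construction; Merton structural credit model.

Key observation: a levered firm with one bullet debt due at 3.9205 years is the canonical structural-credit setup: equity is a call on the firm's assets struck at the face value.

framework: Merton structural credit model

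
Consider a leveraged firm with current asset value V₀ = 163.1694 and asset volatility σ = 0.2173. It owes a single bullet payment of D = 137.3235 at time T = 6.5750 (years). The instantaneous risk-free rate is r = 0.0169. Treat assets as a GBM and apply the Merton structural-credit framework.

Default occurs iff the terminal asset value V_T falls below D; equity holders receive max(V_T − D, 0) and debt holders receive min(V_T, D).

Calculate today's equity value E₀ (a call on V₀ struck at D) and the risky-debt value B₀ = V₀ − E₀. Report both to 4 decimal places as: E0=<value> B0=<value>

With assets at 163.1694 and a single debt payment of 137.3235 at 6.5750 years:
d₁ = [ln(V₀/D) + (r + σ²/2)T] / (σ√T)
   = [ln(163.1694/137.3235) + (0.0169 + 0.5·0.2173²)·6.5750] / (0.2173·√6.5750)
   = [0.172449 + 0.266351] / 0.557196 = 0.787516
d₂ = d₁ − σ√T = 0.787516 − 0.557196 = 0.230321
N(d₁) = 0.784510,  N(d₂) = 0.591079,  e^(−rT) = 0.894834
E₀ = V₀·N(d₁) − D·e^(−rT)·N(d₂)
   = 163.1694·0.784510 − 137.3235·0.894834·0.591079 = 55.375301
B₀ = V₀ − E₀ = 163.1694 − 55.375301 = 107.794099

E0=55.3753 B0=107.7941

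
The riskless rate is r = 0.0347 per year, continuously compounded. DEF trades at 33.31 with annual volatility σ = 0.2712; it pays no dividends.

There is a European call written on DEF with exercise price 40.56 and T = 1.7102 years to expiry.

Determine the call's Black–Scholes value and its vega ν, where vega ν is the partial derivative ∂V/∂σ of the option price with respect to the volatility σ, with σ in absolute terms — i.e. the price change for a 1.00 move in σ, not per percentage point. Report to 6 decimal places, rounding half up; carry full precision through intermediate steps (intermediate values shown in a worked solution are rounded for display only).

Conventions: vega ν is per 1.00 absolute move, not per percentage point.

price = 2.947127
ν = 16.997221

σ√T = 0.2712·√1.7102 = 0.354661
d₁ = (ln(S/K) + (r+σ²/2)T) / (σ√T) = (ln(33.31/40.56) + (0.0347+0.2712²/2)·1.7102) / 0.354661 = (-0.196925 + 0.122236) / 0.354661 = -0.210592
d₂ = d₁ − σ√T = -0.210592 − 0.354661 = -0.565253
e^{−rT} = 0.942383
N(d₁) = 0.416603,  N(d₂) = 0.285951
Call price V = S·N(d₁) − K·e^{−rT}·N(d₂) = 13.877043 − 10.929916 = 2.947127
φ(d₁) = (1/√(2π))·e^{−d₁²/2} = 0.390193
ν = S·φ(d₁)·√T = 16.997221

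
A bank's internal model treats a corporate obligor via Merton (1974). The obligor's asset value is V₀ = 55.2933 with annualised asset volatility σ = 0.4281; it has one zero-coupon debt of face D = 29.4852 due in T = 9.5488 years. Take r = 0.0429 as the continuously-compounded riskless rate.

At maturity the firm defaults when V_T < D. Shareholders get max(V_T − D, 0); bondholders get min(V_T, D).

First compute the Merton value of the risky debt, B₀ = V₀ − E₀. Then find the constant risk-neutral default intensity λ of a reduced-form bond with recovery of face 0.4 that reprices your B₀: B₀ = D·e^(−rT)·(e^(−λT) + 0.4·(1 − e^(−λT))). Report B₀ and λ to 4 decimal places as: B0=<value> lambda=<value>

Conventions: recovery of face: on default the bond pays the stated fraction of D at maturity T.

B0=14.8431 lambda=0.0540

Apply the equity-as-call identities (strike 29.4852, horizon 9.5488 years):
d₁ = [ln(V₀/D) + (r + σ²/2)T] / (σ√T)
   = [ln(55.2933/29.4852) + (0.0429 + 0.5·0.4281²)·9.5488] / (0.4281·√9.5488)
   = [0.628763 + 1.284646] / 1.322877 = 1.446399
d₂ = d₁ − σ√T = 1.446399 − 1.322877 = 0.123522
N(d₁) = 0.925967,  N(d₂) = 0.549153,  e^(−rT) = 0.663887
E₀ = V₀·N(d₁) − D·e^(−rT)·N(d₂)
   = 55.2933·0.925967 − 29.4852·0.663887·0.549153 = 40.450211
B₀ = V₀ − E₀ = 55.2933 − 40.450211 = 14.843089
e^(−λT) = (B₀·e^(rT)/D − 0.4)/(1 − 0.4) = (14.8431·1.506281/29.4852 − 0.4)/0.6 = 0.59712418
λ = −ln(0.59712418)/9.5488 = 0.053999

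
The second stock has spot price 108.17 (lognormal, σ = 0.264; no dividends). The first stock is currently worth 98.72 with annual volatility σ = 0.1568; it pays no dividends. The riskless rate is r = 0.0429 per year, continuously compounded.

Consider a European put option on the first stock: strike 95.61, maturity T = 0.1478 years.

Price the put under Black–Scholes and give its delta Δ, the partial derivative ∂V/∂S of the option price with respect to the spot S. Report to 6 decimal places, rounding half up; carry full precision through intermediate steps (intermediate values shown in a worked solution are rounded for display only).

price = 0.927785
Δ = -0.252598

σ√T = 0.1568·√0.1478 = 0.060281
d₁ = (ln(S/K) + (r+σ²/2)T) / (σ√T) = (ln(98.72/95.61) + (0.0429+0.1568²/2)·0.1478) / 0.060281 = (0.032010 + 0.008158) / 0.060281 = 0.666336
d₂ = d₁ − σ√T = 0.666336 − 0.060281 = 0.606055
e^{−rT} = 0.993679
N(−d₁) = 0.252598,  N(−d₂) = 0.272239
Put price V = K·e^{−rT}·N(−d₂) − S·N(−d₁) = 25.864265 − 24.936480 = 0.927785
Δ = −N(−d₁) = -0.252598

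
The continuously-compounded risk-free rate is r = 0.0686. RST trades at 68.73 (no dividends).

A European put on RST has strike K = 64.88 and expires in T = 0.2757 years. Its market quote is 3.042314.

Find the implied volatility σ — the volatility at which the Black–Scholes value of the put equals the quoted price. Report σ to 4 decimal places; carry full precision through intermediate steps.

At σ = 0.3748 the Black–Scholes value reproduces the quote:
σ√T = 0.3748·√0.2757 = 0.196797
d₁ = (ln(S/K) + (r+σ²/2)T) / (σ√T) = (ln(68.73/64.88) + (0.0686+0.3748²/2)·0.2757) / 0.196797 = (0.057646 + 0.038278) / 0.196797 = 0.487426
d₂ = d₁ − σ√T = 0.487426 − 0.196797 = 0.290629
e^{−rT} = 0.981265
N(−d₁) = 0.312978,  N(−d₂) = 0.385667
V = K·e^{−rT}·N(−d₂) − S·N(−d₁) = 24.553306 − 21.510992 = 3.042314 (matching the quote); vega is positive throughout, so no other σ reproduces this price

sigma = 0.3748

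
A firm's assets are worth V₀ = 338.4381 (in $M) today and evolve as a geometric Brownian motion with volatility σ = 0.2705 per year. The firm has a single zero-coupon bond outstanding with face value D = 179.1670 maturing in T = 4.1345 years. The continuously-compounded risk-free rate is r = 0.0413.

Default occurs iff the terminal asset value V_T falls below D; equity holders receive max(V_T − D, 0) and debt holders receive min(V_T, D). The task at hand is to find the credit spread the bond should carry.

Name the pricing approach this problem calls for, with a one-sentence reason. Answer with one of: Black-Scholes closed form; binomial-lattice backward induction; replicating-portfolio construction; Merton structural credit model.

framework: Merton structural credit model

Key observation: assets follow a GBM and default happens iff V_T < 179.1670; valuing claims on that split (equity as a call, risky debt as the residual) is the structural model's definition.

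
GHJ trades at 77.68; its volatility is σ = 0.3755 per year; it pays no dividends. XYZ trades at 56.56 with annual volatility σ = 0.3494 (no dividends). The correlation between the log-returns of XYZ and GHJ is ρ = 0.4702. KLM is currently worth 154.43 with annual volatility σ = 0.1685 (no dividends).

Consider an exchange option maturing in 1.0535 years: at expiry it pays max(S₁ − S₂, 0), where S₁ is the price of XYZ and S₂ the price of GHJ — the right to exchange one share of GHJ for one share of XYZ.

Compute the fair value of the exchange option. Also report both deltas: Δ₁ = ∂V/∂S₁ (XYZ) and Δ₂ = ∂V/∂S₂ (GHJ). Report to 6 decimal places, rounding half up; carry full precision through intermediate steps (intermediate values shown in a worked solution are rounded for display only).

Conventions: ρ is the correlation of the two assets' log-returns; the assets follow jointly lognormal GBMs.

exchange price = 2.881747
Δ1 = 0.262628
Δ2 = -0.154126

σ_eff = √(σ₁² + σ₂² − 2ρσ₁σ₂) = √(0.3494² + 0.3755² − 2·0.4702·0.3494·0.3755) = 0.373765
d₁ = (ln(S₁/S₂) + (q₂ − q₁ + σ_eff²/2)T) / (σ_eff√T) = (ln(56.56/77.68) + (0.0 − 0.0 + 0.069850)·1.0535) / 0.383633 = -0.635265
d₂ = d₁ − σ_eff√T = -0.635265 − 0.383633 = -1.018898
N(d₁) = 0.262628,  N(d₂) = 0.154126
V = S₁·e^{−q₁T}·N(d₁) − S₂·e^{−q₂T}·N(d₂) = 14.854233 − 11.972486 = 2.881747
Key observation: the rate r is irrelevant here: denominating values in GHJ turns the exchange into a ratio option on S₁/S₂, and discounting at r drops out.
Δ₁ = e^{−q₁T}·N(d₁) = 0.262628;  Δ₂ = −e^{−q₂T}·N(d₂) = -0.154126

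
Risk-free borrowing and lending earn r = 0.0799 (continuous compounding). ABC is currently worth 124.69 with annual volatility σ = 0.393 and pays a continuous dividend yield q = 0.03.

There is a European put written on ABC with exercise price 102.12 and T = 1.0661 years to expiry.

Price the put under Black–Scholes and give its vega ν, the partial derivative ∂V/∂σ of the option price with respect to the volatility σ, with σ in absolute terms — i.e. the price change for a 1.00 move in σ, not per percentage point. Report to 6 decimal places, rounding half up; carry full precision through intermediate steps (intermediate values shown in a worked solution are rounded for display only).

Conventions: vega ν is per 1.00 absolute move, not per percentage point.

σ√T = 0.393·√1.0661 = 0.405781
d₁ = (ln(S/K) + (r−q+σ²/2)T) / (σ√T) = (ln(124.69/102.12) + (0.0799−0.03+0.393²/2)·1.0661) / 0.405781 = (0.199682 + 0.135527) / 0.405781 = 0.826085
d₂ = d₁ − σ√T = 0.826085 − 0.405781 = 0.420304
e^{−rT} = 0.918346
e^{−qT} = 0.968523
N(−d₁) = 0.204378,  N(−d₂) = 0.337132
Put price V = K·e^{−rT}·N(−d₂) − S·e^{−qT}·N(−d₁) = 31.616694 − 24.681727 = 6.934967
φ(d₁) = (1/√(2π))·e^{−d₁²/2} = 0.283612
ν = S·e^{−qT}·φ(d₁)·√T = 35.364355

price = 6.934967
ν = 35.364355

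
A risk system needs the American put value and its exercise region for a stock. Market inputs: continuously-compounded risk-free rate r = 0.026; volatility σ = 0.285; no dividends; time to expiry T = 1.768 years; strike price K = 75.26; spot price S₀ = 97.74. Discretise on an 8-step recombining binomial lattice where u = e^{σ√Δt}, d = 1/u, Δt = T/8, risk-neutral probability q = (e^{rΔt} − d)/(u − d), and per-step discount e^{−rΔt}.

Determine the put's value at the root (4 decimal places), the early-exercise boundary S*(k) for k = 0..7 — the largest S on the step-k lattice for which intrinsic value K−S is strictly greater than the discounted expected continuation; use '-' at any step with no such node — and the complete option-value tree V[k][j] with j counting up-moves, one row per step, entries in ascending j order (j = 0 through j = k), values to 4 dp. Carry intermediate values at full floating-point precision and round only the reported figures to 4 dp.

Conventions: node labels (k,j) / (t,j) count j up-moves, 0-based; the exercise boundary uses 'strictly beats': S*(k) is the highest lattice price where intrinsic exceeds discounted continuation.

Δt=0.22100, u=1.14337, d=0.87461, q=0.48800, disc=e^(-rΔt)=0.99427
k=8 terminal: V=max(K-S,0) → 41.7961 31.5127 18.0694 0.4950 0.0000 0.0000 0.0000 0.0000 0.0000
k=7: j=0 S=38.2617 intr=36.9983 cont=36.5671 V=36.9983[EX]; j=1 S=50.0193 intr=25.2407 cont=24.8095 V=25.2407[EX]; j=2 S=65.3900 intr=9.8700 cont=9.4388 V=9.8700[EX]; j=3 S=85.4841 intr=0.0000 cont=0.2520 V=0.2520[hold]; j=4 S=111.7530 intr=0.0000 cont=0.0000 V=0.0000[hold]; j=5 S=146.0942 intr=0.0000 cont=0.0000 V=0.0000[hold]; j=6 S=190.9884 intr=0.0000 cont=0.0000 V=0.0000[hold]; j=7 S=249.6783 intr=0.0000 cont=0.0000 V=0.0000[hold]  S*(7)=65.3900
k=6: j=0 S=43.7473 intr=31.5127 cont=31.0815 V=31.5127[EX]; j=1 S=57.1906 intr=18.0694 cont=17.6382 V=18.0694[EX]; j=2 S=74.7650 intr=0.4950 cont=5.1468 V=5.1468[hold]; j=3 S=97.7400 intr=0.0000 cont=0.1283 V=0.1283[hold]; j=4 S=127.7751 intr=0.0000 cont=0.0000 V=0.0000[hold]; j=5 S=167.0398 intr=0.0000 cont=0.0000 V=0.0000[hold]; j=6 S=218.3704 intr=0.0000 cont=0.0000 V=0.0000[hold]  S*(6)=57.1906
k=5: j=0 S=50.0193 intr=25.2407 cont=24.8095 V=25.2407[EX]; j=1 S=65.3900 intr=9.8700 cont=11.6958 V=11.6958[hold]; j=2 S=85.4841 intr=0.0000 cont=2.6823 V=2.6823[hold]; j=3 S=111.7530 intr=0.0000 cont=0.0653 V=0.0653[hold]; j=4 S=146.0942 intr=0.0000 cont=0.0000 V=0.0000[hold]; j=5 S=190.9884 intr=0.0000 cont=0.0000 V=0.0000[hold]  S*(5)=50.0193
k=4: j=0 S=57.1906 intr=18.0694 cont=18.5241 V=18.5241[hold]; j=1 S=74.7650 intr=0.4950 cont=7.2554 V=7.2554[hold]; j=2 S=97.7400 intr=0.0000 cont=1.3972 V=1.3972[hold]; j=3 S=127.7751 intr=0.0000 cont=0.0332 V=0.0332[hold]; j=4 S=167.0398 intr=0.0000 cont=0.0000 V=0.0000[hold]  S*(4)=-
k=3: j=0 S=65.3900 intr=9.8700 cont=12.9504 V=12.9504[hold]; j=1 S=85.4841 intr=0.0000 cont=4.3714 V=4.3714[hold]; j=2 S=111.7530 intr=0.0000 cont=0.7274 V=0.7274[hold]; j=3 S=146.0942 intr=0.0000 cont=0.0169 V=0.0169[hold]  S*(3)=-
k=2: j=0 S=74.7650 intr=0.4950 cont=8.7137 V=8.7137[hold]; j=1 S=97.7400 intr=0.0000 cont=2.5783 V=2.5783[hold]; j=2 S=127.7751 intr=0.0000 cont=0.3785 V=0.3785[hold]  S*(2)=-
k=1: j=0 S=85.4841 intr=0.0000 cont=5.6869 V=5.6869[hold]; j=1 S=111.7530 intr=0.0000 cont=1.4962 V=1.4962[hold]  S*(1)=-
k=0: j=0 S=97.7400 intr=0.0000 cont=3.6210 V=3.6210[hold]  S*(0)=-

price = 3.6210
boundary = - - - - - 50.0193 57.1906 65.3900
tree:
3.6210
5.6869 1.4962
8.7137 2.5783 0.3785
12.9504 4.3714 0.7274 0.0169
18.5241 7.2554 1.3972 0.0332 0.0000
25.2407 11.6958 2.6823 0.0653 0.0000 0.0000
31.5127 18.0694 5.1468 0.1283 0.0000 0.0000 0.0000
36.9983 25.2407 9.8700 0.2520 0.0000 0.0000 0.0000 0.0000
41.7961 31.5127 18.0694 0.4950 0.0000 0.0000 0.0000 0.0000 0.0000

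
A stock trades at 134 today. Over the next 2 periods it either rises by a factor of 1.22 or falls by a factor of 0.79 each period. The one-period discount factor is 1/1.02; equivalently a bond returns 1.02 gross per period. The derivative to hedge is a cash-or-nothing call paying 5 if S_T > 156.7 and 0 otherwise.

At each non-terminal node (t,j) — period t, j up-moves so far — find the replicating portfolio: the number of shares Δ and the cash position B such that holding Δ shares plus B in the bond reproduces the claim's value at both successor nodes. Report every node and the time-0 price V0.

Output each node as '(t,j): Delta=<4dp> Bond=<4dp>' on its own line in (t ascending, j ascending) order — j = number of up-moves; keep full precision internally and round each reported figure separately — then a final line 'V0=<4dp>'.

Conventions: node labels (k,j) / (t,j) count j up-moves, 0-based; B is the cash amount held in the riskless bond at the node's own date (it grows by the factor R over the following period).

Arbitrage-free pricing uses the up-move probability p* = (R−d)/(u−d) = 0.5349, discounting each step at R = 1.02.
Payoffs at expiry: V(2,0)=0.0000, V(2,1)=0.0000, V(2,2)=5.0000
  t=1,j=0: stock 105.8600 → up 129.1492 (V=0.0000), down 83.6294 (V=0.0000). Price 0.0000; hedge Δ=0.0000, bond B=0.0000.
  t=1,j=1: stock 163.4800 → up 199.4456 (V=5.0000), down 129.1492 (V=0.0000). Price 2.6220; hedge Δ=0.0711, bond B=-9.0059.
  t=0,j=0: stock 134.0000 → up 163.4800 (V=2.6220), down 105.8600 (V=0.0000). Price 1.3750; hedge Δ=0.0455, bond B=-4.7227.
Verification: the root portfolio costs Δ(0,0)·S0 + B(0,0) = 1.3750, matching V0.

(0,0): Delta=0.0455 Bond=-4.7227
(1,0): Delta=0.0000 Bond=0.0000
(1,1): Delta=0.0711 Bond=-9.0059
V0=1.3750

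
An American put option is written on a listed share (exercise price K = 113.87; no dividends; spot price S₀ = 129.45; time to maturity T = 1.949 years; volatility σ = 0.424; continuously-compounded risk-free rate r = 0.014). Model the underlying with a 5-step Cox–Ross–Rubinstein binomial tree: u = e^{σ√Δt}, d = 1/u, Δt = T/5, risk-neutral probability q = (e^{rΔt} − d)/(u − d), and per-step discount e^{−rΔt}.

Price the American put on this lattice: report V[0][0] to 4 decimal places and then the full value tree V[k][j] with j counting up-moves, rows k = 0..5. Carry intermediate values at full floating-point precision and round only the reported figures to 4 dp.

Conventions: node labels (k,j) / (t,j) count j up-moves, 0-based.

price = 20.6316
tree:
20.6316
29.6603 9.5987
41.3508 15.4109 2.4509
55.3637 24.3421 4.4355 0.0000
68.9710 37.6324 8.0272 0.0000 0.0000
79.4136 55.3637 14.5274 0.0000 0.0000 0.0000

params: Δt=0.38980 u=1.30307 d=0.76742 q=0.44442 e^(-rΔt)=0.99456
t_5 payoffs: 79.4136 55.3637 14.5274 0.0000 0.0000 0.0000
k=4: node(4,0) S=44.8990 payoff=68.9710 vs cont=68.3513 → 68.9710 [stop]  node(4,1) S=76.2376 payoff=37.6324 vs cont=37.0127 → 37.6324 [stop]  node(4,2) S=129.4500 payoff=0.0000 vs cont=8.0272 → 8.0272 [wait]  node(4,3) S=219.8037 payoff=0.0000 vs cont=0.0000 → 0.0000 [wait]  node(4,4) S=373.2225 payoff=0.0000 vs cont=0.0000 → 0.0000 [wait]
k=3: node(3,0) S=58.5063 payoff=55.3637 vs cont=54.7440 → 55.3637 [stop]  node(3,1) S=99.3426 payoff=14.5274 vs cont=24.3421 → 24.3421 [wait]  node(3,2) S=168.6819 payoff=0.0000 vs cont=4.4355 → 4.4355 [wait]  node(3,3) S=286.4187 payoff=0.0000 vs cont=0.0000 → 0.0000 [wait]
k=2: node(2,0) S=76.2376 payoff=37.6324 vs cont=41.3508 → 41.3508 [wait]  node(2,1) S=129.4500 payoff=0.0000 vs cont=15.4109 → 15.4109 [wait]  node(2,2) S=219.8037 payoff=0.0000 vs cont=2.4509 → 2.4509 [wait]
k=1: node(1,0) S=99.3426 payoff=14.5274 vs cont=29.6603 → 29.6603 [wait]  node(1,1) S=168.6819 payoff=0.0000 vs cont=9.5987 → 9.5987 [wait]
k=0: node(0,0) S=129.4500 payoff=0.0000 vs cont=20.6316 → 20.6316 [wait]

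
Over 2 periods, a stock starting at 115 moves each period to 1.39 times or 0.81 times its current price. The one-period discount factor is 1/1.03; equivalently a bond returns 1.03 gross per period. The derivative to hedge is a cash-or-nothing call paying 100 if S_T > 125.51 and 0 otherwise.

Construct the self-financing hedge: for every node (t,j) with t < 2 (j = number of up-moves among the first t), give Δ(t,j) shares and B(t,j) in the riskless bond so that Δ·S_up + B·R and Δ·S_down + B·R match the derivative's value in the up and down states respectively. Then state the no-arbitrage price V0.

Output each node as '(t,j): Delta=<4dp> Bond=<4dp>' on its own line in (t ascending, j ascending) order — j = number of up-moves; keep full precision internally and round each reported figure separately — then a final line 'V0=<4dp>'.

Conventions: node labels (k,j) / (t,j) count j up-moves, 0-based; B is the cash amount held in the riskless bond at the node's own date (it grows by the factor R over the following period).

(0,0): Delta=0.9035 Bond=-45.9530
(1,0): Delta=1.8509 Bond=-135.5875
(1,1): Delta=0.0000 Bond=97.0874
V0=57.9456

Since d<R<u, set p* = (R−d)/(u−d) = 0.3793; price each node as the discounted p*-expectation of its children.
Terminal payoffs: V(2,0)=0.0000, V(2,1)=100.0000, V(2,2)=100.0000
  t=1,j=0: stock 93.1500 → up 129.4785 (V=100.0000), down 75.4515 (V=0.0000). Price 36.8262; hedge Δ=1.8509, bond B=-135.5875.
  t=1,j=1: stock 159.8500 → up 222.1915 (V=100.0000), down 129.4785 (V=100.0000). Price 97.0874; hedge Δ=0.0000, bond B=97.0874.
  t=0,j=0: stock 115.0000 → up 159.8500 (V=97.0874), down 93.1500 (V=36.8262). Price 57.9456; hedge Δ=0.9035, bond B=-45.9530.
Sanity check at the root: Δ(0,0)·S0 + B(0,0) reproduces V0 = 57.9456.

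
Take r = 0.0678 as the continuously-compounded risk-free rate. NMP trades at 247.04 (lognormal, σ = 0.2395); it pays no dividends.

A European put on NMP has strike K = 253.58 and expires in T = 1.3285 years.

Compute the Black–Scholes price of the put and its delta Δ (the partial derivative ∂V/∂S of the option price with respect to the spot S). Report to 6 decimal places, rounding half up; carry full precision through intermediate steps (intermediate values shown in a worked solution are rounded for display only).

price = 19.325987
Δ = -0.355817

σ√T = 0.2395·√1.3285 = 0.276049
d₁ = (ln(S/K) + (r+σ²/2)T) / (σ√T) = (ln(247.04/253.58) + (0.0678+0.2395²/2)·1.3285) / 0.276049 = (-0.026129 + 0.128174) / 0.276049 = 0.369662
d₂ = d₁ − σ√T = 0.369662 − 0.276049 = 0.093613
e^{−rT} = 0.913865
N(−d₁) = 0.355817,  N(−d₂) = 0.462708
Put price V = K·e^{−rT}·N(−d₂) − S·N(−d₁) = 107.227093 − 87.901107 = 19.325987
Δ = −N(−d₁) = -0.355817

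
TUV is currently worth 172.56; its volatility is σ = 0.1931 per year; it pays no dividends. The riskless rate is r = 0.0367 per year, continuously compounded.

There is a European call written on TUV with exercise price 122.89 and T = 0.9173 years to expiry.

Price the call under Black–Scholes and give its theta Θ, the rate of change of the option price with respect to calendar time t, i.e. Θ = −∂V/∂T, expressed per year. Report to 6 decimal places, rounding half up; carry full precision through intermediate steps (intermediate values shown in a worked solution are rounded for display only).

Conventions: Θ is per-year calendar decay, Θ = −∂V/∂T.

σ√T = 0.1931·√0.9173 = 0.184943
d₁ = (ln(S/K) + (r+σ²/2)T) / (σ√T) = (ln(172.56/122.89) + (0.0367+0.1931²/2)·0.9173) / 0.184943 = (0.339455 + 0.050767) / 0.184943 = 2.109959
d₂ = d₁ − σ√T = 2.109959 − 0.184943 = 1.925016
e^{−rT} = 0.966895
N(d₁) = 0.982569,  N(d₂) = 0.972886
Call price V = S·N(d₁) − K·e^{−rT}·N(d₂) = 169.552117 − 115.600086 = 53.952031
φ(d₁) = (1/√(2π))·e^{−d₁²/2} = 0.043071
Θ = −S·φ(d₁)·σ/(2√T) − r·K·e^{−rT}·N(d₂) = −0.749244 − 4.242523 = -4.991767

price = 53.952031
Θ = -4.991767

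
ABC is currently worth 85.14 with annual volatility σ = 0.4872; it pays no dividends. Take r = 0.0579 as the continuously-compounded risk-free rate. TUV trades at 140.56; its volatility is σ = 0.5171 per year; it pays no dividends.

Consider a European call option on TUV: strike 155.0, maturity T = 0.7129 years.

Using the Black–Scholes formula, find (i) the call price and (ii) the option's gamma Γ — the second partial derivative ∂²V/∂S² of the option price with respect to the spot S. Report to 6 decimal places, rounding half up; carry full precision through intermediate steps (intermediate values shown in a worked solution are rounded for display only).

price = 21.115388
Γ = 0.006475

σ√T = 0.5171·√0.7129 = 0.436605
d₁ = (ln(S/K) + (r+σ²/2)T) / (σ√T) = (ln(140.56/155.0) + (0.0579+0.5171²/2)·0.7129) / 0.436605 = (-0.097791 + 0.136589) / 0.436605 = 0.088864
d₂ = d₁ − σ√T = 0.088864 − 0.436605 = -0.347742
e^{−rT} = 0.959563
N(d₁) = 0.535405,  N(d₂) = 0.364017
Call price V = S·N(d₁) − K·e^{−rT}·N(d₂) = 75.256499 − 54.141111 = 21.115388
φ(d₁) = (1/√(2π))·e^{−d₁²/2} = 0.397370
Γ = φ(d₁) / (S·σ·√T) = 0.006475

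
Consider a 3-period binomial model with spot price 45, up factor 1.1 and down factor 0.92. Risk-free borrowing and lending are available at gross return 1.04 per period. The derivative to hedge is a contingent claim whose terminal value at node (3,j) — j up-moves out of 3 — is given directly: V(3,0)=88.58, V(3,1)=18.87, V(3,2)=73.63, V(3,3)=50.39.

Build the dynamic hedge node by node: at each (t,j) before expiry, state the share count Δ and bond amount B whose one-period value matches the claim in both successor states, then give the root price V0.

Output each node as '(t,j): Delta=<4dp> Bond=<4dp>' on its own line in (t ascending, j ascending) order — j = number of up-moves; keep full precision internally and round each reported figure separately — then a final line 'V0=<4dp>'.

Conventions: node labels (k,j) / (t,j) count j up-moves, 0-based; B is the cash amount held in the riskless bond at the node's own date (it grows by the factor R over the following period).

(0,0): Delta=0.7149 Bond=16.8382
(1,0): Delta=1.7122 Bond=-23.7775
(1,1): Delta=0.2979 Bond=38.1564
(2,0): Delta=-10.1680 Bond=427.7650
(2,1): Delta=6.6803 Bond=-250.9754
(2,2): Delta=-2.3712 Bond=185.0118
V0=49.0094

Arbitrage-free pricing uses the up-move probability p* = (R−d)/(u−d) = 0.6667, discounting each step at R = 1.04.
Payoffs at expiry: V(3,0)=88.5800, V(3,1)=18.8700, V(3,2)=73.6300, V(3,3)=50.3900
Node (2,0) S=38.0880: V=(p*·18.8700+(1−p*)·88.5800)/1.04=40.4872; Δ=(18.8700−88.5800)/(41.8968−35.0410)=-10.1680; B=V−Δ·S=427.7650
Node (2,1) S=45.5400: V=(p*·73.6300+(1−p*)·18.8700)/1.04=53.2468; Δ=(73.6300−18.8700)/(50.0940−41.8968)=6.6803; B=V−Δ·S=-250.9754
Node (2,2) S=54.4500: V=(p*·50.3900+(1−p*)·73.6300)/1.04=55.9006; Δ=(50.3900−73.6300)/(59.8950−50.0940)=-2.3712; B=V−Δ·S=185.0118
Node (1,0) S=41.4000: V=(p*·53.2468+(1−p*)·40.4872)/1.04=47.1092; Δ=(53.2468−40.4872)/(45.5400−38.0880)=1.7122; B=V−Δ·S=-23.7775
Node (1,1) S=49.5000: V=(p*·55.9006+(1−p*)·53.2468)/1.04=52.9000; Δ=(55.9006−53.2468)/(54.4500−45.5400)=0.2979; B=V−Δ·S=38.1564
Node (0,0) S=45.0000: V=(p*·52.9000+(1−p*)·47.1092)/1.04=49.0094; Δ=(52.9000−47.1092)/(49.5000−41.4000)=0.7149; B=V−Δ·S=16.8382
Check: Δ(0,0)·S0 + B(0,0) = 49.0094 = V0.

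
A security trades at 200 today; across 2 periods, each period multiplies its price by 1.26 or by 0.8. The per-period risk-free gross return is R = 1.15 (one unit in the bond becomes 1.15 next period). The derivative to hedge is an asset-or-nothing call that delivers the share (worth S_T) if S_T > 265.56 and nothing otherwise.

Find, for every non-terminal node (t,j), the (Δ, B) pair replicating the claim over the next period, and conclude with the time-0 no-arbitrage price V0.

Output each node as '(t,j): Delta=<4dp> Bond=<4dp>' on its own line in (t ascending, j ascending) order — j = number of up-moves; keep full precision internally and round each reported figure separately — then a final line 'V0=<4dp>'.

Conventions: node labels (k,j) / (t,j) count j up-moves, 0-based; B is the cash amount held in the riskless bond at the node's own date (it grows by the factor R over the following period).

(0,0): Delta=2.2835 Bond=-317.7004
(1,0): Delta=0.0000 Bond=0.0000
(1,1): Delta=2.7391 Bond=-480.1815
V0=138.9939

Risk-neutral probability p* = (R−d)/(u−d) = (1.15−0.8)/(1.26−0.8) = 0.7609.
Payoffs at expiry: V(2,0)=0.0000, V(2,1)=0.0000, V(2,2)=317.5200
  t=1,j=0: stock 160.0000 → up 201.6000 (V=0.0000), down 128.0000 (V=0.0000). Price 0.0000; hedge Δ=0.0000, bond B=0.0000.
  t=1,j=1: stock 252.0000 → up 317.5200 (V=317.5200), down 201.6000 (V=0.0000). Price 210.0794; hedge Δ=2.7391, bond B=-480.1815.
  t=0,j=0: stock 200.0000 → up 252.0000 (V=210.0794), down 160.0000 (V=0.0000). Price 138.9939; hedge Δ=2.2835, bond B=-317.7004.
As a check, the time-0 holding Δ(0,0)·S0 + B(0,0) comes to 138.9939 — exactly V0.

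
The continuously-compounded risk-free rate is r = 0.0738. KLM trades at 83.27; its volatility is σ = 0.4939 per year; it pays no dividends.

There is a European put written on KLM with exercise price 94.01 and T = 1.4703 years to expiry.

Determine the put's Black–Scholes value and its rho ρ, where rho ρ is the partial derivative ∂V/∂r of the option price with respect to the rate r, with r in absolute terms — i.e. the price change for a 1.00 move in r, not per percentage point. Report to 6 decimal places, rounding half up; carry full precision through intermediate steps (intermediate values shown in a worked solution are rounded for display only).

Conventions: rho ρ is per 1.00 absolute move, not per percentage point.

price = 20.268721
ρ = -77.608660

σ√T = 0.4939·√1.4703 = 0.598883
d₁ = (ln(S/K) + (r+σ²/2)T) / (σ√T) = (ln(83.27/94.01) + (0.0738+0.4939²/2)·1.4703) / 0.598883 = (-0.121313 + 0.287839) / 0.598883 = 0.278061
d₂ = d₁ − σ√T = 0.278061 − 0.598883 = -0.320822
e^{−rT} = 0.897172
N(−d₁) = 0.390483,  N(−d₂) = 0.625828
Put price V = K·e^{−rT}·N(−d₂) − S·N(−d₁) = 52.784235 − 32.515513 = 20.268721
ρ = −K·T·e^{−rT}·N(−d₂) = -77.608660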